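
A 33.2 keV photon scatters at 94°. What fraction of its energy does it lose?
0.0650 (or 6.50%)

Calculate initial and final photon energies:

Initial: E₀ = 33.2 keV → λ₀ = 37.3446 pm
Compton shift: Δλ = 2.5956 pm
Final wavelength: λ' = 39.9402 pm
Final energy: E' = 31.0425 keV

Fractional energy loss:
(E₀ - E')/E₀ = (33.2000 - 31.0425)/33.2000
= 2.1575/33.2000
= 0.0650
= 6.50%

(Intermediate values are shown rounded; full precision is carried through to the final answer.)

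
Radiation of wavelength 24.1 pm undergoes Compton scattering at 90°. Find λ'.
26.5263 pm

Using the Compton formula: λ' = λ + λ_C(1 − cos θ)

For θ = 90°, cos θ = 0 (exact) = 0.0000, so:
1 − cos 90° = 1 − (0) = 1.0000

Δλ = λ_C × 1.0000 = 2.4263 × 1.0000 = 2.4263 pm

λ' = 24.1 + 2.4263 = 26.5263 pm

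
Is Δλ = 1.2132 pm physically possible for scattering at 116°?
No, inconsistent

Calculate the expected shift for θ = 116°:

Δλ_expected = λ_C(1 - cos(116°))
Δλ_expected = 2.4263 × (1 - cos(116°))
Δλ_expected = 2.4263 × 1.4384
Δλ_expected = 3.4899 pm

Given shift: 1.2132 pm
Expected shift: 3.4899 pm
Difference: 2.2768 pm

The values do not match. The given shift corresponds to θ ≈ 60.0°, not 116°.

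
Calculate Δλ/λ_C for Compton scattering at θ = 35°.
0.1808 λ_C

The Compton shift formula is:
Δλ = λ_C(1 - cos θ)

Dividing both sides by λ_C:
Δλ/λ_C = 1 - cos θ

For θ = 35°:
Δλ/λ_C = 1 - cos(35°)
Δλ/λ_C = 1 - 0.8192
Δλ/λ_C = 0.1808

This means the shift is 0.1808 × λ_C = 0.4388 pm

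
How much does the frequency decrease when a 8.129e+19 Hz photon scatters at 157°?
4.538e+19 Hz (decrease)

Convert frequency to wavelength (c = 299792458 m/s):
λ₀ = c/f₀ = 299792458/8.129e+19 = 3.6879377e-12 m = 3.6879 pm

Calculate Compton shift:
Δλ = λ_C(1 - cos(157°)) = 4.6597 pm

Final wavelength:
λ' = λ₀ + Δλ = 3.6879 + 4.6597 = 8.3477 pm

Final frequency:
f' = c/λ' = 299792458/8.3476783e-12 = 3.5913274e+19 Hz

Frequency shift (decrease):
Δf = f₀ - f' = 8.129e+19 - 3.5913274e+19 = 4.538e+19 Hz

(Intermediate values are shown rounded; full precision is carried through to the final answer.)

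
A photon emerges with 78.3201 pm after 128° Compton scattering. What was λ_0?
74.4000 pm

From λ' = λ + Δλ, we have λ = λ' - Δλ

First calculate the Compton shift:
Δλ = λ_C(1 - cos θ)
Δλ = 2.4263 × (1 - cos(128°))
Δλ = 2.4263 × 1.6157
Δλ = 3.9201 pm

Initial wavelength:
λ = λ' - Δλ
λ = 78.3201 - 3.9201
λ = 74.4000 pm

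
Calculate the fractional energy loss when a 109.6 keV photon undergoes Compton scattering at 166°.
0.2971 (or 29.71%)

Calculate initial and final photon energies:

Initial: E₀ = 109.6 keV → λ₀ = 11.3124 pm
Compton shift: Δλ = 4.7805 pm
Final wavelength: λ' = 16.0930 pm
Final energy: E' = 77.0424 keV

Fractional energy loss:
(E₀ - E')/E₀ = (109.6000 - 77.0424)/109.6000
= 32.5576/109.6000
= 0.2971
= 29.71%

(Intermediate values are shown rounded; full precision is carried through to the final answer.)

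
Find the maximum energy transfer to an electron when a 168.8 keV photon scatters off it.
67.1541 keV

Maximum energy transfer occurs at θ = 180° (backscattering).

Initial photon: E₀ = 168.8 keV → λ₀ = 7.3450 pm

Maximum Compton shift (at 180°):
Δλ_max = 2λ_C = 2 × 2.4263 = 4.8526 pm

Final wavelength:
λ' = 7.3450 + 4.8526 = 12.1977 pm

Minimum photon energy (maximum energy to electron):
E'_min = hc/λ' = 101.6459 keV

Maximum electron kinetic energy:
K_max = E₀ - E'_min = 168.8000 - 101.6459 = 67.1541 keV

(Intermediate values are shown rounded; full precision is carried through to the final answer.)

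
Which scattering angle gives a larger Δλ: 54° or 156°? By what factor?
156° produces the larger shift by a factor of 4.642

Calculate both shifts using Δλ = λ_C(1 - cos θ):

For θ₁ = 54°:
Δλ₁ = 2.4263 × (1 - cos(54°))
Δλ₁ = 2.4263 × 0.4122
Δλ₁ = 1.0002 pm

For θ₂ = 156°:
Δλ₂ = 2.4263 × (1 - cos(156°))
Δλ₂ = 2.4263 × 1.9135
Δλ₂ = 4.6429 pm

The 156° angle produces the larger shift.
Ratio: 4.6429/1.0002 = 4.642

(Intermediate values are shown rounded; full precision is carried through to the final answer.)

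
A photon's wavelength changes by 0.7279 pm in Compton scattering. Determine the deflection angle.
45.57°

From the Compton formula Δλ = λ_C(1 - cos θ), we can solve for θ:

cos θ = 1 - Δλ/λ_C

Given:
- Δλ = 0.7279 pm
- λ_C = h/(m_e·c) ≈ 2.42631024 pm

cos θ = 1 - 0.7279/2.42631024
cos θ = 1 - 0.300003
cos θ = 0.699997

θ = arccos(0.699997)
θ = 45.57°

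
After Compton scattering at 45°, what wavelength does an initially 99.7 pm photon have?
100.4106 pm

Using the Compton formula: λ' = λ + λ_C(1 − cos θ)

For θ = 45°, cos θ = √2/2 (exact) ≈ 0.7071, so:
1 − cos 45° = 1 − (√2/2) ≈ 0.2929

Δλ = λ_C × 0.2929 = 2.4263 × 0.2929 = 0.7106 pm

λ' = 99.7 + 0.7106 = 100.4106 pm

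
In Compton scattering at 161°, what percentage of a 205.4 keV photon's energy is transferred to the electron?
0.4388 (or 43.88%)

Calculate initial and final photon energies:

Initial: E₀ = 205.4 keV → λ₀ = 6.0362 pm
Compton shift: Δλ = 4.7204 pm
Final wavelength: λ' = 10.7567 pm
Final energy: E' = 115.2627 keV

Fractional energy loss:
(E₀ - E')/E₀ = (205.4000 - 115.2627)/205.4000
= 90.1373/205.4000
= 0.4388
= 43.88%

(Intermediate values are shown rounded; full precision is carried through to the final answer.)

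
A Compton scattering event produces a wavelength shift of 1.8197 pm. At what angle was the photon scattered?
75.52°

From the Compton formula Δλ = λ_C(1 - cos θ), we can solve for θ:

cos θ = 1 - Δλ/λ_C

Given:
- Δλ = 1.8197 pm
- λ_C = h/(m_e·c) ≈ 2.42631024 pm

cos θ = 1 - 1.8197/2.42631024
cos θ = 1 - 0.749987
cos θ = 0.250013

θ = arccos(0.250013)
θ = 75.52°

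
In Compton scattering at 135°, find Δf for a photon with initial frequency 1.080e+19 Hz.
1.402e+18 Hz (decrease)

Convert frequency to wavelength (c = 299792458 m/s):
λ₀ = c/f₀ = 299792458/1.080e+19 = 2.7758561e-11 m = 27.7586 pm

Calculate Compton shift:
Δλ = λ_C(1 - cos(135°)) = 4.1420 pm

Final wavelength:
λ' = λ₀ + Δλ = 27.7586 + 4.1420 = 31.9005 pm

Final frequency:
f' = c/λ' = 299792458/3.1900532e-11 = 9.3977261e+18 Hz

Frequency shift (decrease):
Δf = f₀ - f' = 1.080e+19 - 9.3977261e+18 = 1.402e+18 Hz

(Intermediate values are shown rounded; full precision is carried through to the final answer.)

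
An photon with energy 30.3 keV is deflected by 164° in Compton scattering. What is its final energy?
27.1434 keV

First convert energy to wavelength:
λ = hc/E, with hc ≈ 1239.842 keV·pm (i.e. 1239.842 eV·nm)

For E = 30.3 keV = 30300 eV:
λ = 1239.842 keV·pm / 30.3 keV
λ = 40.9189 pm

Calculate the Compton shift:
Δλ = λ_C(1 - cos(164°)) = 2.4263 × 1.9613
Δλ = 4.7586 pm

Final wavelength:
λ' = 40.9189 + 4.7586 = 45.6775 pm

Final energy:
E' = hc/λ' = 1239.842 / 45.6775 = 27.1434 keV

(Intermediate values are shown rounded; full precision is carried through to the final answer.)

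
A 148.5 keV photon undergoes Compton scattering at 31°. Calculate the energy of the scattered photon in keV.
142.5817 keV

First convert energy to wavelength:
λ = hc/E, with hc ≈ 1239.842 keV·pm (i.e. 1239.842 eV·nm)

For E = 148.5 keV = 148500 eV:
λ = 1239.842 keV·pm / 148.5 keV
λ = 8.3491 pm

Calculate the Compton shift:
Δλ = λ_C(1 - cos(31°)) = 2.4263 × 0.1428
Δλ = 0.3466 pm

Final wavelength:
λ' = 8.3491 + 0.3466 = 8.6957 pm

Final energy:
E' = hc/λ' = 1239.842 / 8.6957 = 142.5817 keV

(Intermediate values are shown rounded; full precision is carried through to the final answer.)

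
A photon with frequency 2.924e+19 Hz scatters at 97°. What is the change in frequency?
6.134e+18 Hz (decrease)

Convert frequency to wavelength (c = 299792458 m/s):
λ₀ = c/f₀ = 299792458/2.924e+19 = 1.0252820e-11 m = 10.2528 pm

Calculate Compton shift:
Δλ = λ_C(1 - cos(97°)) = 2.7220 pm

Final wavelength:
λ' = λ₀ + Δλ = 10.2528 + 2.7220 = 12.9748 pm

Final frequency:
f' = c/λ' = 299792458/1.2974823e-11 = 2.3105707e+19 Hz

Frequency shift (decrease):
Δf = f₀ - f' = 2.924e+19 - 2.3105707e+19 = 6.134e+18 Hz

(Intermediate values are shown rounded; full precision is carried through to the final answer.)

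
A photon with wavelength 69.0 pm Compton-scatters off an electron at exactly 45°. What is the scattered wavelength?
69.7106 pm

Using the Compton formula: λ' = λ + λ_C(1 − cos θ)

For θ = 45°, cos θ = √2/2 (exact) ≈ 0.7071, so:
1 − cos 45° = 1 − (√2/2) ≈ 0.2929

Δλ = λ_C × 0.2929 = 2.4263 × 0.2929 = 0.7106 pm

λ' = 69.0 + 0.7106 = 69.7106 pm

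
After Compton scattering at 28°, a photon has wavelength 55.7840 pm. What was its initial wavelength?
55.5000 pm

From λ' = λ + Δλ, we have λ = λ' - Δλ

First calculate the Compton shift:
Δλ = λ_C(1 - cos θ)
Δλ = 2.4263 × (1 - cos(28°))
Δλ = 2.4263 × 0.1171
Δλ = 0.2840 pm

Initial wavelength:
λ = λ' - Δλ
λ = 55.7840 - 0.2840
λ = 55.5000 pm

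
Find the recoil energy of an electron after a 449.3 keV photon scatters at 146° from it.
277.0354 keV

By energy conservation: K_e = E_initial - E_final

First find the scattered photon energy:
Initial wavelength: λ = hc/E = 2.7595 pm
Compton shift: Δλ = λ_C(1 - cos(146°)) = 4.4378 pm
Final wavelength: λ' = 2.7595 + 4.4378 = 7.1973 pm
Final photon energy: E' = hc/λ' = 172.2646 keV

Electron kinetic energy:
K_e = E - E' = 449.3000 - 172.2646 = 277.0354 keV

(Intermediate values are shown rounded; full precision is carried through to the final answer.)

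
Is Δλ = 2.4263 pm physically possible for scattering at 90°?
Yes, consistent

Calculate the expected shift for θ = 90°:

Δλ_expected = λ_C(1 - cos(90°))
Δλ_expected = 2.4263 × (1 - cos(90°))
Δλ_expected = 2.4263 × 1.0000
Δλ_expected = 2.4263 pm

Given shift: 2.4263 pm
Expected shift: 2.4263 pm
Difference: 0.0000 pm

The values match. This is consistent with Compton scattering at the stated angle.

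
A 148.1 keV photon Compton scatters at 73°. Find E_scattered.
122.8956 keV

First convert energy to wavelength:
λ = hc/E, with hc ≈ 1239.842 keV·pm (i.e. 1239.842 eV·nm)

For E = 148.1 keV = 148100 eV:
λ = 1239.842 keV·pm / 148.1 keV
λ = 8.3717 pm

Calculate the Compton shift:
Δλ = λ_C(1 - cos(73°)) = 2.4263 × 0.7076
Δλ = 1.7169 pm

Final wavelength:
λ' = 8.3717 + 1.7169 = 10.0886 pm

Final energy:
E' = hc/λ' = 1239.842 / 10.0886 = 122.8956 keV

(Intermediate values are shown rounded; full precision is carried through to the final answer.)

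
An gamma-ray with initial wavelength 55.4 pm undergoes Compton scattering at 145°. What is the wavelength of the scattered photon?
59.8138 pm

Using the Compton scattering formula:
λ' = λ + Δλ = λ + λ_C(1 - cos θ)

Given:
- Initial wavelength λ = 55.4 pm
- Scattering angle θ = 145°
- Compton wavelength λ_C ≈ 2.4263 pm

Calculate the shift:
Δλ = 2.4263 × (1 - cos(145°))
Δλ = 2.4263 × 1.8192
Δλ = 4.4138 pm

Final wavelength:
λ' = 55.4 + 4.4138 = 59.8138 pm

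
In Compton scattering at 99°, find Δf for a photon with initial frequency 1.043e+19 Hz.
9.276e+17 Hz (decrease)

Convert frequency to wavelength (c = 299792458 m/s):
λ₀ = c/f₀ = 299792458/1.043e+19 = 2.8743285e-11 m = 28.7433 pm

Calculate Compton shift:
Δλ = λ_C(1 - cos(99°)) = 2.8059 pm

Final wavelength:
λ' = λ₀ + Δλ = 28.7433 + 2.8059 = 31.5492 pm

Final frequency:
f' = c/λ' = 299792458/3.1549153e-11 = 9.5023931e+18 Hz

Frequency shift (decrease):
Δf = f₀ - f' = 1.043e+19 - 9.5023931e+18 = 9.276e+17 Hz

(Intermediate values are shown rounded; full precision is carried through to the final answer.)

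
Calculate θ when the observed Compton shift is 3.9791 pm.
129.79°

From the Compton formula Δλ = λ_C(1 - cos θ), we can solve for θ:

cos θ = 1 - Δλ/λ_C

Given:
- Δλ = 3.9791 pm
- λ_C = h/(m_e·c) ≈ 2.42631024 pm

cos θ = 1 - 3.9791/2.42631024
cos θ = 1 - 1.639980
cos θ = -0.639980

θ = arccos(-0.639980)
θ = 129.79°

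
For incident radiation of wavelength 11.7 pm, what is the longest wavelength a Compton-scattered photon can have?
16.5526 pm (at θ = 180°)

The Compton shift is Δλ = λ_C(1 − cos θ).

Since cos θ ranges from −1 to 1, the factor (1 − cos θ) ranges from 0 to 2; the maximum shift occurs at θ = 180° (backscattering):
Δλ_max = 2λ_C = 2 × 2.4263 pm = 4.8526 pm

Maximum scattered wavelength:
λ'_max = λ₀ + Δλ_max = 11.7 + 4.8526 = 16.5526 pm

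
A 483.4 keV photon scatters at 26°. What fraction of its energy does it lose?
0.0874 (or 8.74%)

Calculate initial and final photon energies:

Initial: E₀ = 483.4 keV → λ₀ = 2.5648 pm
Compton shift: Δλ = 0.2456 pm
Final wavelength: λ' = 2.8104 pm
Final energy: E' = 441.1631 keV

Fractional energy loss:
(E₀ - E')/E₀ = (483.4000 - 441.1631)/483.4000
= 42.2369/483.4000
= 0.0874
= 8.74%

(Intermediate values are shown rounded; full precision is carried through to the final answer.)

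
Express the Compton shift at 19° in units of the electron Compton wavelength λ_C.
0.0545 λ_C

The Compton shift formula is:
Δλ = λ_C(1 - cos θ)

Dividing both sides by λ_C:
Δλ/λ_C = 1 - cos θ

For θ = 19°:
Δλ/λ_C = 1 - cos(19°)
Δλ/λ_C = 1 - 0.9455
Δλ/λ_C = 0.0545

This means the shift is 0.0545 × λ_C = 0.1322 pm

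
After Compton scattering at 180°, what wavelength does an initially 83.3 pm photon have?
88.1526 pm

Using the Compton formula: λ' = λ + λ_C(1 − cos θ)

For θ = 180°, cos θ = -1 (exact) = -1.0000, so:
1 − cos 180° = 1 − (-1) = 2.0000

Δλ = λ_C × 2.0000 = 2.4263 × 2.0000 = 4.8526 pm

λ' = 83.3 + 4.8526 = 88.1526 pm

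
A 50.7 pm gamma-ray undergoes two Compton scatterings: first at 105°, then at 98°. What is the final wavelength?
56.5183 pm

Apply Compton shift twice:

First scattering at θ₁ = 105°:
Δλ₁ = λ_C(1 - cos(105°))
Δλ₁ = 2.4263 × 1.2588
Δλ₁ = 3.0543 pm

After first scattering:
λ₁ = 50.7 + 3.0543 = 53.7543 pm

Second scattering at θ₂ = 98°:
Δλ₂ = λ_C(1 - cos(98°))
Δλ₂ = 2.4263 × 1.1392
Δλ₂ = 2.7640 pm

Final wavelength:
λ₂ = 53.7543 + 2.7640 = 56.5183 pm

Total shift: Δλ_total = 3.0543 + 2.7640 = 5.8183 pm

(Intermediate values are shown rounded; full precision is carried through to the final answer.)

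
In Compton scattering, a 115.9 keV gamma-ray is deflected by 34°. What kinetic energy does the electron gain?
4.3264 keV

By energy conservation: K_e = E_initial - E_final

First find the scattered photon energy:
Initial wavelength: λ = hc/E = 10.6975 pm
Compton shift: Δλ = λ_C(1 - cos(34°)) = 0.4148 pm
Final wavelength: λ' = 10.6975 + 0.4148 = 11.1123 pm
Final photon energy: E' = hc/λ' = 111.5736 keV

Electron kinetic energy:
K_e = E - E' = 115.9000 - 111.5736 = 4.3264 keV

(Intermediate values are shown rounded; full precision is carried through to the final answer.)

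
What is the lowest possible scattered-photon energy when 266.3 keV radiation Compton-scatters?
130.3940 keV (at θ = 180°)

The scattered photon has minimum energy when its wavelength is maximum, i.e., when the Compton shift Δλ = λ_C(1 − cos θ) is maximum. This occurs at θ = 180° (backscattering), giving Δλ_max = 2λ_C = 4.8526 pm.

Initial wavelength: λ₀ = hc/E₀ = 4.6558 pm
Maximum final wavelength: λ'_max = λ₀ + 2λ_C = 4.6558 + 4.8526 = 9.5084 pm
Minimum final energy: E'_min = hc/λ'_max = 130.3940 keV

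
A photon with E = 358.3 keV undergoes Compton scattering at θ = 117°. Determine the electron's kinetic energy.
180.8801 keV

By energy conservation: K_e = E_initial - E_final

First find the scattered photon energy:
Initial wavelength: λ = hc/E = 3.4603 pm
Compton shift: Δλ = λ_C(1 - cos(117°)) = 3.5278 pm
Final wavelength: λ' = 3.4603 + 3.5278 = 6.9882 pm
Final photon energy: E' = hc/λ' = 177.4199 keV

Electron kinetic energy:
K_e = E - E' = 358.3000 - 177.4199 = 180.8801 keV

(Intermediate values are shown rounded; full precision is carried through to the final answer.)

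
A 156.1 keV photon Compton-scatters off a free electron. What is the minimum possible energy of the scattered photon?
96.8987 keV (at θ = 180°)

The scattered photon has minimum energy when its wavelength is maximum, i.e., when the Compton shift Δλ = λ_C(1 − cos θ) is maximum. This occurs at θ = 180° (backscattering), giving Δλ_max = 2λ_C = 4.8526 pm.

Initial wavelength: λ₀ = hc/E₀ = 7.9426 pm
Maximum final wavelength: λ'_max = λ₀ + 2λ_C = 7.9426 + 4.8526 = 12.7952 pm
Minimum final energy: E'_min = hc/λ'_max = 96.8987 keV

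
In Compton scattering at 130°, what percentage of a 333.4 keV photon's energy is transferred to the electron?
0.5173 (or 51.73%)

Calculate initial and final photon energies:

Initial: E₀ = 333.4 keV → λ₀ = 3.7188 pm
Compton shift: Δλ = 3.9859 pm
Final wavelength: λ' = 7.7047 pm
Final energy: E' = 160.9203 keV

Fractional energy loss:
(E₀ - E')/E₀ = (333.4000 - 160.9203)/333.4000
= 172.4797/333.4000
= 0.5173
= 51.73%

(Intermediate values are shown rounded; full precision is carried through to the final answer.)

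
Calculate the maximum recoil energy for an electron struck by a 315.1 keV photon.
174.0065 keV

Maximum energy transfer occurs at θ = 180° (backscattering).

Initial photon: E₀ = 315.1 keV → λ₀ = 3.9348 pm

Maximum Compton shift (at 180°):
Δλ_max = 2λ_C = 2 × 2.4263 = 4.8526 pm

Final wavelength:
λ' = 3.9348 + 4.8526 = 8.7874 pm

Minimum photon energy (maximum energy to electron):
E'_min = hc/λ' = 141.0935 keV

Maximum electron kinetic energy:
K_max = E₀ - E'_min = 315.1000 - 141.0935 = 174.0065 keV

(Intermediate values are shown rounded; full precision is carried through to the final answer.)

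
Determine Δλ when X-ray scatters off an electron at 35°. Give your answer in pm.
0.4388 pm

Using the Compton scattering formula:
Δλ = λ_C(1 - cos θ)

where λ_C = h/(m_e·c) ≈ 2.4263 pm is the Compton wavelength of an electron.

For θ = 35°:
cos(35°) = 0.8192
1 - cos(35°) = 0.1808

Δλ = 2.4263 × 0.1808
Δλ = 0.4388 pm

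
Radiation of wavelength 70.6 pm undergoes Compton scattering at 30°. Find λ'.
70.9251 pm

Using the Compton formula: λ' = λ + λ_C(1 − cos θ)

For θ = 30°, cos θ = √3/2 (exact) ≈ 0.8660, so:
1 − cos 30° = 1 − (√3/2) ≈ 0.1340

Δλ = λ_C × 0.1340 = 2.4263 × 0.1340 = 0.3251 pm

λ' = 70.6 + 0.3251 = 70.9251 pm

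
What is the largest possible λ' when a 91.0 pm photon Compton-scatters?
95.8526 pm (at θ = 180°)

The Compton shift is Δλ = λ_C(1 − cos θ).

Since cos θ ranges from −1 to 1, the factor (1 − cos θ) ranges from 0 to 2; the maximum shift occurs at θ = 180° (backscattering):
Δλ_max = 2λ_C = 2 × 2.4263 pm = 4.8526 pm

Maximum scattered wavelength:
λ'_max = λ₀ + Δλ_max = 91.0 + 4.8526 = 95.8526 pm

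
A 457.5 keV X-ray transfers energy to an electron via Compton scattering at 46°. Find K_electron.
98.2183 keV

By energy conservation: K_e = E_initial - E_final

First find the scattered photon energy:
Initial wavelength: λ = hc/E = 2.7100 pm
Compton shift: Δλ = λ_C(1 - cos(46°)) = 0.7409 pm
Final wavelength: λ' = 2.7100 + 0.7409 = 3.4509 pm
Final photon energy: E' = hc/λ' = 359.2817 keV

Electron kinetic energy:
K_e = E - E' = 457.5000 - 359.2817 = 98.2183 keV

(Intermediate values are shown rounded; full precision is carried through to the final answer.)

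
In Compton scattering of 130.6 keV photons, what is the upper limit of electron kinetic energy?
44.1761 keV

Maximum energy transfer occurs at θ = 180° (backscattering).

Initial photon: E₀ = 130.6 keV → λ₀ = 9.4934 pm

Maximum Compton shift (at 180°):
Δλ_max = 2λ_C = 2 × 2.4263 = 4.8526 pm

Final wavelength:
λ' = 9.4934 + 4.8526 = 14.3461 pm

Minimum photon energy (maximum energy to electron):
E'_min = hc/λ' = 86.4239 keV

Maximum electron kinetic energy:
K_max = E₀ - E'_min = 130.6000 - 86.4239 = 44.1761 keV

(Intermediate values are shown rounded; full precision is carried through to the final answer.)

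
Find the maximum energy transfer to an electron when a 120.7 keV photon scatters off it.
38.7254 keV

Maximum energy transfer occurs at θ = 180° (backscattering).

Initial photon: E₀ = 120.7 keV → λ₀ = 10.2721 pm

Maximum Compton shift (at 180°):
Δλ_max = 2λ_C = 2 × 2.4263 = 4.8526 pm

Final wavelength:
λ' = 10.2721 + 4.8526 = 15.1247 pm

Minimum photon energy (maximum energy to electron):
E'_min = hc/λ' = 81.9746 keV

Maximum electron kinetic energy:
K_max = E₀ - E'_min = 120.7000 - 81.9746 = 38.7254 keV

(Intermediate values are shown rounded; full precision is carried through to the final answer.)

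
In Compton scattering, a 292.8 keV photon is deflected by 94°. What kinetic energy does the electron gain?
111.2710 keV

By energy conservation: K_e = E_initial - E_final

First find the scattered photon energy:
Initial wavelength: λ = hc/E = 4.2344 pm
Compton shift: Δλ = λ_C(1 - cos(94°)) = 2.5956 pm
Final wavelength: λ' = 4.2344 + 2.5956 = 6.8300 pm
Final photon energy: E' = hc/λ' = 181.5290 keV

Electron kinetic energy:
K_e = E - E' = 292.8000 - 181.5290 = 111.2710 keV

(Intermediate values are shown rounded; full precision is carried through to the final answer.)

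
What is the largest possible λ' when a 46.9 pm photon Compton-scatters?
51.7526 pm (at θ = 180°)

The Compton shift is Δλ = λ_C(1 − cos θ).

Since cos θ ranges from −1 to 1, the factor (1 − cos θ) ranges from 0 to 2; the maximum shift occurs at θ = 180° (backscattering):
Δλ_max = 2λ_C = 2 × 2.4263 pm = 4.8526 pm

Maximum scattered wavelength:
λ'_max = λ₀ + Δλ_max = 46.9 + 4.8526 = 51.7526 pm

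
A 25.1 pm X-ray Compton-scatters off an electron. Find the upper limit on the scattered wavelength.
29.9526 pm (at θ = 180°)

The Compton shift is Δλ = λ_C(1 − cos θ).

Since cos θ ranges from −1 to 1, the factor (1 − cos θ) ranges from 0 to 2; the maximum shift occurs at θ = 180° (backscattering):
Δλ_max = 2λ_C = 2 × 2.4263 pm = 4.8526 pm

Maximum scattered wavelength:
λ'_max = λ₀ + Δλ_max = 25.1 + 4.8526 = 29.9526 pm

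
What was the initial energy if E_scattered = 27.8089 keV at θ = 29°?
28.0000 keV

Convert final energy to wavelength (hc ≈ 1239.842 keV·pm):
λ' = hc/E' = 1239.842 / 27.8089 = 44.5844 pm

Calculate the Compton shift:
Δλ = λ_C(1 - cos(29°))
Δλ = 2.4263 × (1 - cos(29°))
Δλ = 0.3042 pm

Initial wavelength:
λ = λ' - Δλ = 44.5844 - 0.3042 = 44.2801 pm

Initial energy:
E = hc/λ = 1239.842 / 44.2801 = 28.0000 keV

(Intermediate values are shown rounded; full precision is carried through to the final answer.)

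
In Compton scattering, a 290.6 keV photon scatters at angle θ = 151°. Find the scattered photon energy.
140.6530 keV

First convert energy to wavelength:
λ = hc/E, with hc ≈ 1239.842 keV·pm (i.e. 1239.842 eV·nm)

For E = 290.6 keV = 290600 eV:
λ = 1239.842 keV·pm / 290.6 keV
λ = 4.2665 pm

Calculate the Compton shift:
Δλ = λ_C(1 - cos(151°)) = 2.4263 × 1.8746
Δλ = 4.5484 pm

Final wavelength:
λ' = 4.2665 + 4.5484 = 8.8149 pm

Final energy:
E' = hc/λ' = 1239.842 / 8.8149 = 140.6530 keV

(Intermediate values are shown rounded; full precision is carried through to the final answer.)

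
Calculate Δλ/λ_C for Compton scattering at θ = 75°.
0.7412 λ_C

The Compton shift formula is:
Δλ = λ_C(1 - cos θ)

Dividing both sides by λ_C:
Δλ/λ_C = 1 - cos θ

For θ = 75°:
Δλ/λ_C = 1 - cos(75°)
Δλ/λ_C = 1 - 0.2588
Δλ/λ_C = 0.7412

This means the shift is 0.7412 × λ_C = 1.7983 pm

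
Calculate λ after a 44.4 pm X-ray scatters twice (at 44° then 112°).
48.4162 pm

Apply Compton shift twice:

First scattering at θ₁ = 44°:
Δλ₁ = λ_C(1 - cos(44°))
Δλ₁ = 2.4263 × 0.2807
Δλ₁ = 0.6810 pm

After first scattering:
λ₁ = 44.4 + 0.6810 = 45.0810 pm

Second scattering at θ₂ = 112°:
Δλ₂ = λ_C(1 - cos(112°))
Δλ₂ = 2.4263 × 1.3746
Δλ₂ = 3.3352 pm

Final wavelength:
λ₂ = 45.0810 + 3.3352 = 48.4162 pm

Total shift: Δλ_total = 0.6810 + 3.3352 = 4.0162 pm

(Intermediate values are shown rounded; full precision is carried through to the final answer.)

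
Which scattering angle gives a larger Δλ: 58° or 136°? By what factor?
136° produces the larger shift by a factor of 3.658

Calculate both shifts using Δλ = λ_C(1 - cos θ):

For θ₁ = 58°:
Δλ₁ = 2.4263 × (1 - cos(58°))
Δλ₁ = 2.4263 × 0.4701
Δλ₁ = 1.1406 pm

For θ₂ = 136°:
Δλ₂ = 2.4263 × (1 - cos(136°))
Δλ₂ = 2.4263 × 1.7193
Δλ₂ = 4.1717 pm

The 136° angle produces the larger shift.
Ratio: 4.1717/1.1406 = 3.658

(Intermediate values are shown rounded; full precision is carried through to the final answer.)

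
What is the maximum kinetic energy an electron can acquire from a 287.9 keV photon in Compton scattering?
152.5331 keV

Maximum energy transfer occurs at θ = 180° (backscattering).

Initial photon: E₀ = 287.9 keV → λ₀ = 4.3065 pm

Maximum Compton shift (at 180°):
Δλ_max = 2λ_C = 2 × 2.4263 = 4.8526 pm

Final wavelength:
λ' = 4.3065 + 4.8526 = 9.1591 pm

Minimum photon energy (maximum energy to electron):
E'_min = hc/λ' = 135.3669 keV

Maximum electron kinetic energy:
K_max = E₀ - E'_min = 287.9000 - 135.3669 = 152.5331 keV

(Intermediate values are shown rounded; full precision is carried through to the final answer.)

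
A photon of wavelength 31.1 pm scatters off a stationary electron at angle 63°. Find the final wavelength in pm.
32.4248 pm

Using the Compton scattering formula:
λ' = λ + Δλ = λ + λ_C(1 - cos θ)

Given:
- Initial wavelength λ = 31.1 pm
- Scattering angle θ = 63°
- Compton wavelength λ_C ≈ 2.4263 pm

Calculate the shift:
Δλ = 2.4263 × (1 - cos(63°))
Δλ = 2.4263 × 0.5460
Δλ = 1.3248 pm

Final wavelength:
λ' = 31.1 + 1.3248 = 32.4248 pm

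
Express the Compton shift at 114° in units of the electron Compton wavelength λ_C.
1.4067 λ_C

The Compton shift formula is:
Δλ = λ_C(1 - cos θ)

Dividing both sides by λ_C:
Δλ/λ_C = 1 - cos θ

For θ = 114°:
Δλ/λ_C = 1 - cos(114°)
Δλ/λ_C = 1 - -0.4067
Δλ/λ_C = 1.4067

This means the shift is 1.4067 × λ_C = 3.4132 pm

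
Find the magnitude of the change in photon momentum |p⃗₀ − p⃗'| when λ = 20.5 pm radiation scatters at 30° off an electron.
1.6608e-23 kg·m/s

Photon momentum magnitude is p = h/λ.

Initial momentum:
p₀ = h/λ = 6.6261e-34/2.0500e-11 = 3.2322e-23 kg·m/s

After scattering:
λ' = λ + Δλ = 20.5 + 0.3251 = 20.8251 pm
p' = h/λ' = 6.6261e-34/2.0825e-11 = 3.1818e-23 kg·m/s

Momentum is a vector; the scattered photon's direction makes angle θ = 30° with the incident direction. The magnitude of the vector change Δp⃗ = p⃗₀ − p⃗' is found from the law of cosines:
|Δp⃗|² = p₀² + p'² − 2p₀p'cos θ
|Δp⃗|² = (3.2322e-23)² + (3.1818e-23)² − 2·3.2322e-23·3.1818e-23·cos(30°)
|Δp⃗| = 1.6608e-23 kg·m/s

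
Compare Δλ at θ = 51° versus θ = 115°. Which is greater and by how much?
115° produces the larger shift by a factor of 3.838

Calculate both shifts using Δλ = λ_C(1 - cos θ):

For θ₁ = 51°:
Δλ₁ = 2.4263 × (1 - cos(51°))
Δλ₁ = 2.4263 × 0.3707
Δλ₁ = 0.8994 pm

For θ₂ = 115°:
Δλ₂ = 2.4263 × (1 - cos(115°))
Δλ₂ = 2.4263 × 1.4226
Δλ₂ = 3.4517 pm

The 115° angle produces the larger shift.
Ratio: 3.4517/0.8994 = 3.838

(Intermediate values are shown rounded; full precision is carried through to the final answer.)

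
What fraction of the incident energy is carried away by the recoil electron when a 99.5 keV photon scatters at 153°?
0.2691 (or 26.91%)

Calculate initial and final photon energies:

Initial: E₀ = 99.5 keV → λ₀ = 12.4607 pm
Compton shift: Δλ = 4.5882 pm
Final wavelength: λ' = 17.0489 pm
Final energy: E' = 72.7227 keV

Fractional energy loss:
(E₀ - E')/E₀ = (99.5000 - 72.7227)/99.5000
= 26.7773/99.5000
= 0.2691
= 26.91%

(Intermediate values are shown rounded; full precision is carried through to the final answer.)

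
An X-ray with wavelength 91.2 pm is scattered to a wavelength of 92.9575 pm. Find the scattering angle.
74.00°

First find the wavelength shift:
Δλ = λ' - λ = 92.9575 - 91.2 = 1.7575 pm

Using Δλ = λ_C(1 - cos θ), with λ_C = h/(m_e·c) ≈ 2.42631024 pm:
cos θ = 1 - Δλ/λ_C
cos θ = 1 - 1.7575/2.42631024
cos θ = 0.275649

θ = arccos(0.275649)
θ = 74.00°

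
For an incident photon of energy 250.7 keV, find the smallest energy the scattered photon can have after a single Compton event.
126.5385 keV (at θ = 180°)

The scattered photon has minimum energy when its wavelength is maximum, i.e., when the Compton shift Δλ = λ_C(1 − cos θ) is maximum. This occurs at θ = 180° (backscattering), giving Δλ_max = 2λ_C = 4.8526 pm.

Initial wavelength: λ₀ = hc/E₀ = 4.9455 pm
Maximum final wavelength: λ'_max = λ₀ + 2λ_C = 4.9455 + 4.8526 = 9.7981 pm
Minimum final energy: E'_min = hc/λ'_max = 126.5385 keV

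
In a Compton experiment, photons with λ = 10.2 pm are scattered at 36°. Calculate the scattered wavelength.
10.6634 pm

Using the Compton scattering formula:
λ' = λ + Δλ = λ + λ_C(1 - cos θ)

Given:
- Initial wavelength λ = 10.2 pm
- Scattering angle θ = 36°
- Compton wavelength λ_C ≈ 2.4263 pm

Calculate the shift:
Δλ = 2.4263 × (1 - cos(36°))
Δλ = 2.4263 × 0.1910
Δλ = 0.4634 pm

Final wavelength:
λ' = 10.2 + 0.4634 = 10.6634 pm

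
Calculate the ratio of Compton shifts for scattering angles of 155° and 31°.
155° produces the larger shift by a factor of 13.346

Calculate both shifts using Δλ = λ_C(1 - cos θ):

For θ₁ = 31°:
Δλ₁ = 2.4263 × (1 - cos(31°))
Δλ₁ = 2.4263 × 0.1428
Δλ₁ = 0.3466 pm

For θ₂ = 155°:
Δλ₂ = 2.4263 × (1 - cos(155°))
Δλ₂ = 2.4263 × 1.9063
Δλ₂ = 4.6253 pm

The 155° angle produces the larger shift.
Ratio: 4.6253/0.3466 = 13.346

(Intermediate values are shown rounded; full precision is carried through to the final answer.)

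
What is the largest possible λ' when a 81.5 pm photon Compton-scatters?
86.3526 pm (at θ = 180°)

The Compton shift is Δλ = λ_C(1 − cos θ).

Since cos θ ranges from −1 to 1, the factor (1 − cos θ) ranges from 0 to 2; the maximum shift occurs at θ = 180° (backscattering):
Δλ_max = 2λ_C = 2 × 2.4263 pm = 4.8526 pm

Maximum scattered wavelength:
λ'_max = λ₀ + Δλ_max = 81.5 + 4.8526 = 86.3526 pm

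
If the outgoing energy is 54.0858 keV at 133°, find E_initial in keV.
65.8001 keV

Convert final energy to wavelength (hc ≈ 1239.842 keV·pm):
λ' = hc/E' = 1239.842 / 54.0858 = 22.9236 pm

Calculate the Compton shift:
Δλ = λ_C(1 - cos(133°))
Δλ = 2.4263 × (1 - cos(133°))
Δλ = 4.0810 pm

Initial wavelength:
λ = λ' - Δλ = 22.9236 - 4.0810 = 18.8426 pm

Initial energy:
E = hc/λ = 1239.842 / 18.8426 = 65.8001 keV

(Intermediate values are shown rounded; full precision is carried through to the final answer.)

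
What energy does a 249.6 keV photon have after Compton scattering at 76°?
182.1516 keV

First convert energy to wavelength:
λ = hc/E, with hc ≈ 1239.842 keV·pm (i.e. 1239.842 eV·nm)

For E = 249.6 keV = 249600 eV:
λ = 1239.842 keV·pm / 249.6 keV
λ = 4.9673 pm

Calculate the Compton shift:
Δλ = λ_C(1 - cos(76°)) = 2.4263 × 0.7581
Δλ = 1.8393 pm

Final wavelength:
λ' = 4.9673 + 1.8393 = 6.8066 pm

Final energy:
E' = hc/λ' = 1239.842 / 6.8066 = 182.1516 keV

(Intermediate values are shown rounded; full precision is carried through to the final answer.)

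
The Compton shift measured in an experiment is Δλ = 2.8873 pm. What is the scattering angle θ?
100.95°

From the Compton formula Δλ = λ_C(1 - cos θ), we can solve for θ:

cos θ = 1 - Δλ/λ_C

Given:
- Δλ = 2.8873 pm
- λ_C = h/(m_e·c) ≈ 2.42631024 pm

cos θ = 1 - 2.8873/2.42631024
cos θ = 1 - 1.189996
cos θ = -0.189996

θ = arccos(-0.189996)
θ = 100.95°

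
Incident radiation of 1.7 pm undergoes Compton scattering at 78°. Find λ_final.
3.6219 pm

Using the Compton scattering formula:
λ' = λ + Δλ = λ + λ_C(1 - cos θ)

Given:
- Initial wavelength λ = 1.7 pm
- Scattering angle θ = 78°
- Compton wavelength λ_C ≈ 2.4263 pm

Calculate the shift:
Δλ = 2.4263 × (1 - cos(78°))
Δλ = 2.4263 × 0.7921
Δλ = 1.9219 pm

Final wavelength:
λ' = 1.7 + 1.9219 = 3.6219 pm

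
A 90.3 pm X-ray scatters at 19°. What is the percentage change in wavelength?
0.1464%

Calculate the Compton shift:
Δλ = λ_C(1 - cos(19°))
Δλ = 2.4263 × (1 - cos(19°))
Δλ = 2.4263 × 0.0545
Δλ = 0.1322 pm

Percentage change:
(Δλ/λ₀) × 100 = (0.1322/90.3) × 100
= 0.1464%

(Intermediate values are shown rounded; full precision is carried through to the final answer.)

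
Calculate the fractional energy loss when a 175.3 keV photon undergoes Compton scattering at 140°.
0.3773 (or 37.73%)

Calculate initial and final photon energies:

Initial: E₀ = 175.3 keV → λ₀ = 7.0727 pm
Compton shift: Δλ = 4.2850 pm
Final wavelength: λ' = 11.3577 pm
Final energy: E' = 109.1635 keV

Fractional energy loss:
(E₀ - E')/E₀ = (175.3000 - 109.1635)/175.3000
= 66.1365/175.3000
= 0.3773
= 37.73%

(Intermediate values are shown rounded; full precision is carried through to the final answer.)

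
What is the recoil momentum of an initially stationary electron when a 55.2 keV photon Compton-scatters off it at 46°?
2.2702e-23 kg·m/s

The electron is initially at rest, so by conservation of momentum:
p⃗_e = p⃗₀ − p⃗'  (incident photon momentum minus scattered photon momentum)

Photon momentum magnitudes (p = h/λ = E/c):
λ₀ = hc/E₀ = 22.4609 pm → p₀ = h/λ₀ = 2.9500e-23 kg·m/s
Δλ = λ_C(1 − cos 46°) = 0.7409 pm
λ' = 23.2018 pm → p' = h/λ' = 2.8558e-23 kg·m/s

The scattered photon makes angle θ = 46° with the incident direction, so by the law of cosines:
|p⃗_e|² = p₀² + p'² − 2p₀p'cos θ
|p⃗_e|² = (2.9500e-23)² + (2.8558e-23)² − 2·2.9500e-23·2.8558e-23·cos(46°)
|p⃗_e| = 2.2702e-23 kg·m/s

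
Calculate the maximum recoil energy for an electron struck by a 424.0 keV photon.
264.5712 keV

Maximum energy transfer occurs at θ = 180° (backscattering).

Initial photon: E₀ = 424.0 keV → λ₀ = 2.9242 pm

Maximum Compton shift (at 180°):
Δλ_max = 2λ_C = 2 × 2.4263 = 4.8526 pm

Final wavelength:
λ' = 2.9242 + 4.8526 = 7.7768 pm

Minimum photon energy (maximum energy to electron):
E'_min = hc/λ' = 159.4288 keV

Maximum electron kinetic energy:
K_max = E₀ - E'_min = 424.0000 - 159.4288 = 264.5712 keV

(Intermediate values are shown rounded; full precision is carried through to the final answer.)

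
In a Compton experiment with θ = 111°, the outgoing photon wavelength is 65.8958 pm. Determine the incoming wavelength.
62.6000 pm

From λ' = λ + Δλ, we have λ = λ' - Δλ

First calculate the Compton shift:
Δλ = λ_C(1 - cos θ)
Δλ = 2.4263 × (1 - cos(111°))
Δλ = 2.4263 × 1.3584
Δλ = 3.2958 pm

Initial wavelength:
λ = λ' - Δλ
λ = 65.8958 - 3.2958
λ = 62.6000 pm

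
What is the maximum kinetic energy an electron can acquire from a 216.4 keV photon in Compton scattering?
99.2350 keV

Maximum energy transfer occurs at θ = 180° (backscattering).

Initial photon: E₀ = 216.4 keV → λ₀ = 5.7294 pm

Maximum Compton shift (at 180°):
Δλ_max = 2λ_C = 2 × 2.4263 = 4.8526 pm

Final wavelength:
λ' = 5.7294 + 4.8526 = 10.5820 pm

Minimum photon energy (maximum energy to electron):
E'_min = hc/λ' = 117.1650 keV

Maximum electron kinetic energy:
K_max = E₀ - E'_min = 216.4000 - 117.1650 = 99.2350 keV

(Intermediate values are shown rounded; full precision is carried through to the final answer.)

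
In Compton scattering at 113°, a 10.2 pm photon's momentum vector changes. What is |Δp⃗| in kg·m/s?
9.5293e-23 kg·m/s

Photon momentum magnitude is p = h/λ.

Initial momentum:
p₀ = h/λ = 6.6261e-34/1.0200e-11 = 6.4961e-23 kg·m/s

After scattering:
λ' = λ + Δλ = 10.2 + 3.3743 = 13.5743 pm
p' = h/λ' = 6.6261e-34/1.3574e-11 = 4.8813e-23 kg·m/s

Momentum is a vector; the scattered photon's direction makes angle θ = 113° with the incident direction. The magnitude of the vector change Δp⃗ = p⃗₀ − p⃗' is found from the law of cosines:
|Δp⃗|² = p₀² + p'² − 2p₀p'cos θ
|Δp⃗|² = (6.4961e-23)² + (4.8813e-23)² − 2·6.4961e-23·4.8813e-23·cos(113°)
|Δp⃗| = 9.5293e-23 kg·m/s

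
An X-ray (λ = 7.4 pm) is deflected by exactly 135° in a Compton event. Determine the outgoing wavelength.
11.5420 pm

Using the Compton formula: λ' = λ + λ_C(1 − cos θ)

For θ = 135°, cos θ = -√2/2 (exact) ≈ -0.7071, so:
1 − cos 135° = 1 − (-√2/2) ≈ 1.7071

Δλ = λ_C × 1.7071 = 2.4263 × 1.7071 = 4.1420 pm

λ' = 7.4 + 4.1420 = 11.5420 pm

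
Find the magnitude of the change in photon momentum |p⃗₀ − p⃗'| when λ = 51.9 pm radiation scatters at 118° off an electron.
2.1188e-23 kg·m/s

Photon momentum magnitude is p = h/λ.

Initial momentum:
p₀ = h/λ = 6.6261e-34/5.1900e-11 = 1.2767e-23 kg·m/s

After scattering:
λ' = λ + Δλ = 51.9 + 3.5654 = 55.4654 pm
p' = h/λ' = 6.6261e-34/5.5465e-11 = 1.1946e-23 kg·m/s

Momentum is a vector; the scattered photon's direction makes angle θ = 118° with the incident direction. The magnitude of the vector change Δp⃗ = p⃗₀ − p⃗' is found from the law of cosines:
|Δp⃗|² = p₀² + p'² − 2p₀p'cos θ
|Δp⃗|² = (1.2767e-23)² + (1.1946e-23)² − 2·1.2767e-23·1.1946e-23·cos(118°)
|Δp⃗| = 2.1188e-23 kg·m/s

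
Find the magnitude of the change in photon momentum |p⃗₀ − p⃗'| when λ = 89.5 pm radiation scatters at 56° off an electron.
6.9108e-24 kg·m/s

Photon momentum magnitude is p = h/λ.

Initial momentum:
p₀ = h/λ = 6.6261e-34/8.9500e-11 = 7.4034e-24 kg·m/s

After scattering:
λ' = λ + Δλ = 89.5 + 1.0695 = 90.5695 pm
p' = h/λ' = 6.6261e-34/9.0570e-11 = 7.3160e-24 kg·m/s

Momentum is a vector; the scattered photon's direction makes angle θ = 56° with the incident direction. The magnitude of the vector change Δp⃗ = p⃗₀ − p⃗' is found from the law of cosines:
|Δp⃗|² = p₀² + p'² − 2p₀p'cos θ
|Δp⃗|² = (7.4034e-24)² + (7.3160e-24)² − 2·7.4034e-24·7.3160e-24·cos(56°)
|Δp⃗| = 6.9108e-24 kg·m/s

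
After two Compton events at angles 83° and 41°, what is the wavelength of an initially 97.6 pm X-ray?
100.3258 pm

Apply Compton shift twice:

First scattering at θ₁ = 83°:
Δλ₁ = λ_C(1 - cos(83°))
Δλ₁ = 2.4263 × 0.8781
Δλ₁ = 2.1306 pm

After first scattering:
λ₁ = 97.6 + 2.1306 = 99.7306 pm

Second scattering at θ₂ = 41°:
Δλ₂ = λ_C(1 - cos(41°))
Δλ₂ = 2.4263 × 0.2453
Δλ₂ = 0.5952 pm

Final wavelength:
λ₂ = 99.7306 + 0.5952 = 100.3258 pm

Total shift: Δλ_total = 2.1306 + 0.5952 = 2.7258 pm

(Intermediate values are shown rounded; full precision is carried through to the final answer.)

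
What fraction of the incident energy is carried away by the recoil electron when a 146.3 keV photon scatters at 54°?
0.1056 (or 10.56%)

Calculate initial and final photon energies:

Initial: E₀ = 146.3 keV → λ₀ = 8.4747 pm
Compton shift: Δλ = 1.0002 pm
Final wavelength: λ' = 9.4748 pm
Final energy: E' = 130.8566 keV

Fractional energy loss:
(E₀ - E')/E₀ = (146.3000 - 130.8566)/146.3000
= 15.4434/146.3000
= 0.1056
= 10.56%

(Intermediate values are shown rounded; full precision is carried through to the final answer.)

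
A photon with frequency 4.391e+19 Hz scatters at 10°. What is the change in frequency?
2.358e+17 Hz (decrease)

Convert frequency to wavelength (c = 299792458 m/s):
λ₀ = c/f₀ = 299792458/4.391e+19 = 6.8274302e-12 m = 6.8274 pm

Calculate Compton shift:
Δλ = λ_C(1 - cos(10°)) = 0.0369 pm

Final wavelength:
λ' = λ₀ + Δλ = 6.8274 + 0.0369 = 6.8643 pm

Final frequency:
f' = c/λ' = 299792458/6.8642913e-12 = 4.3674204e+19 Hz

Frequency shift (decrease):
Δf = f₀ - f' = 4.391e+19 - 4.3674204e+19 = 2.358e+17 Hz

(Intermediate values are shown rounded; full precision is carried through to the final answer.)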